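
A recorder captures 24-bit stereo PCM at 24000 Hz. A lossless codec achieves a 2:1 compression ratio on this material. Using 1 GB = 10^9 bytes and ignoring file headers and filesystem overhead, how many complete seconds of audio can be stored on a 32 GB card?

444,444 seconds

Uncompressed byte rate = 24,000 × 3 × 2 = 144,000 bytes/s.
After 2:1 compression, effective rate ≈ 72000 bytes/s.
Capacity = 32 × 1,000,000,000 = 32,000,000,000 bytes.
32,000,000,000 / effective rate ≈ 444444.44 s → 444,444 seconds.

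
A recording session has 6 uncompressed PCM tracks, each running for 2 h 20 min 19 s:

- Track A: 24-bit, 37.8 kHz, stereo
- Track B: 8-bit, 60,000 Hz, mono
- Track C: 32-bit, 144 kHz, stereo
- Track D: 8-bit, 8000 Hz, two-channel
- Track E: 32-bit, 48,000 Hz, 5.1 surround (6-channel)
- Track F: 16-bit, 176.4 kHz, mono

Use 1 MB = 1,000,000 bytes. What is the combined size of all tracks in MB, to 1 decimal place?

24916.9 MB

2 h 20 min 19 s = 8,419 s.
Track A: 37,800 × 8,419 × 3 × 2 = 1,909,429,200 bytes.
Track B: 60,000 × 8,419 × 1 × 1 = 505,140,000 bytes.
Track C: 144,000 × 8,419 × 4 × 2 = 9,698,688,000 bytes.
Track D: 8,000 × 8,419 × 1 × 2 = 134,704,000 bytes.
Track E: 48,000 × 8,419 × 4 × 6 = 9,698,688,000 bytes.
Track F: 176,400 × 8,419 × 2 × 1 = 2,970,223,200 bytes.
Total = 24,916,872,400 bytes = 24916.9 MB.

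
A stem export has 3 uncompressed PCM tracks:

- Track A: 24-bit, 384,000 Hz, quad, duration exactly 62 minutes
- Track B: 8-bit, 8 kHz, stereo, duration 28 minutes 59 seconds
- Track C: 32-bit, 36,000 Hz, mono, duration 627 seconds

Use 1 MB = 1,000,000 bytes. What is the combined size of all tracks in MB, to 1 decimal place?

Track A: exactly 62 minutes = 3,720 s; 384,000 × 3,720 × 3 × 4 = 17,141,760,000 bytes.
Track B: 28 minutes 59 seconds = 1,739 s; 8,000 × 1,739 × 1 × 2 = 27,824,000 bytes.
Track C: 36,000 × 627 × 4 × 1 = 90,288,000 bytes.
Total = 17,259,872,000 bytes = 17259.9 MB.

17259.9 MB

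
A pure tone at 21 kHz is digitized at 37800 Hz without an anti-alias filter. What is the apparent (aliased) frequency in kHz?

Nyquist = 37,800/2 = 18,900 Hz; 21,000 Hz exceeds it.
Alias = |21,000 − 1×37,800| = |21,000 − 37,800| = 16,800 Hz = 16.8 kHz.

16.8 kHz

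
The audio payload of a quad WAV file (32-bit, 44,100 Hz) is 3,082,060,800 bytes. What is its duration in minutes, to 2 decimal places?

Byte rate = 44,100 × 4 × 4 = 705,600 bytes/s.
Duration = 3,082,060,800 / 705,600 = 4,368 s.
4,368 s / 60 = 72.80 minutes.

72.80 minutes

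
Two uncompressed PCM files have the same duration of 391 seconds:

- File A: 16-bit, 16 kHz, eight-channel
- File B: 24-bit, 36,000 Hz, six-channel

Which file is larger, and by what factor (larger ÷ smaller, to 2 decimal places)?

File B, by a factor of 2.53

File A: 16,000 × 2 × 8 = 256,000 bytes/s.
File B: 36,000 × 3 × 6 = 648,000 bytes/s.
File B is larger; ratio = 253,368,000 / 100,096,000 = 2.53.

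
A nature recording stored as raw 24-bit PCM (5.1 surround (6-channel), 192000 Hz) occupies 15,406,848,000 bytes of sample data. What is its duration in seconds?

4,458 seconds

Byte rate = 192,000 × 3 × 6 = 3,456,000 bytes/s.
Duration = 15,406,848,000 / 3,456,000 = 4,458 s.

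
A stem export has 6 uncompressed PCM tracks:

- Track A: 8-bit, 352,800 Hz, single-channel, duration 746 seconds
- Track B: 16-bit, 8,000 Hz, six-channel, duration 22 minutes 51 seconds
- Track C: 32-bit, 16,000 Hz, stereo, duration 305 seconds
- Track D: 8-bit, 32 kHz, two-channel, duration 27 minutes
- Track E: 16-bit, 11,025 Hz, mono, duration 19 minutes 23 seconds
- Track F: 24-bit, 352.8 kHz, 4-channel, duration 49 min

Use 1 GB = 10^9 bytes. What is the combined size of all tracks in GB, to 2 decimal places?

Track A: 352,800 × 746 × 1 × 1 = 263,188,800 bytes.
Track B: 22 minutes 51 seconds = 1,371 s; 8,000 × 1,371 × 2 × 6 = 131,616,000 bytes.
Track C: 16,000 × 305 × 4 × 2 = 39,040,000 bytes.
Track D: 27 minutes = 1,620 s; 32,000 × 1,620 × 1 × 2 = 103,680,000 bytes.
Track E: 19 minutes 23 seconds = 1,163 s; 11,025 × 1,163 × 2 × 1 = 25,644,150 bytes.
Track F: 49 min = 2,940 s; 352,800 × 2,940 × 3 × 4 = 12,446,784,000 bytes.
Total = 13,009,952,950 bytes = 13.01 GB.

13.01 GB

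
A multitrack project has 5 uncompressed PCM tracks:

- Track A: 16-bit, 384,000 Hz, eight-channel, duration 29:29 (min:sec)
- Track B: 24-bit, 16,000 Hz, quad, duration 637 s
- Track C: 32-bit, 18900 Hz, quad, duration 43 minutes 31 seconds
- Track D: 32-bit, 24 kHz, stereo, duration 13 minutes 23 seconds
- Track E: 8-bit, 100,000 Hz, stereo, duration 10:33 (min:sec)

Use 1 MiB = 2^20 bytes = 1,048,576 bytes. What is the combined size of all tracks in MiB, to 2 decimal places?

Track A: 29:29 (min:sec) = 1,769 s; 384,000 × 1,769 × 2 × 8 = 10,868,736,000 bytes.
Track B: 16,000 × 637 × 3 × 4 = 122,304,000 bytes.
Track C: 43 minutes 31 seconds = 2,611 s; 18,900 × 2,611 × 4 × 4 = 789,566,400 bytes.
Track D: 13 minutes 23 seconds = 803 s; 24,000 × 803 × 4 × 2 = 154,176,000 bytes.
Track E: 10:33 (min:sec) = 633 s; 100,000 × 633 × 1 × 2 = 126,600,000 bytes.
Total = 12,061,382,400 bytes = 11502.63 MiB.

11502.63 MiB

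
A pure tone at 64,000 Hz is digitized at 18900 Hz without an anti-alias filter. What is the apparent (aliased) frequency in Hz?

Nyquist = 18,900/2 = 9,450 Hz; 64,000 Hz exceeds it.
Alias = |64,000 − 3×18,900| = |64,000 − 56,700| = 7,300 Hz.

7,300 Hz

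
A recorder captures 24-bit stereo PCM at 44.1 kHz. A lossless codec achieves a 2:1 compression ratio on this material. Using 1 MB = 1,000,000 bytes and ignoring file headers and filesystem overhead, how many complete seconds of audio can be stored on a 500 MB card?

3,779 seconds

Uncompressed byte rate = 44,100 × 3 × 2 = 264,600 bytes/s.
After 2:1 compression, effective rate ≈ 132300 bytes/s.
Capacity = 500 × 1,000,000 = 500,000,000 bytes.
500,000,000 / effective rate ≈ 3779.29 s → 3,779 seconds.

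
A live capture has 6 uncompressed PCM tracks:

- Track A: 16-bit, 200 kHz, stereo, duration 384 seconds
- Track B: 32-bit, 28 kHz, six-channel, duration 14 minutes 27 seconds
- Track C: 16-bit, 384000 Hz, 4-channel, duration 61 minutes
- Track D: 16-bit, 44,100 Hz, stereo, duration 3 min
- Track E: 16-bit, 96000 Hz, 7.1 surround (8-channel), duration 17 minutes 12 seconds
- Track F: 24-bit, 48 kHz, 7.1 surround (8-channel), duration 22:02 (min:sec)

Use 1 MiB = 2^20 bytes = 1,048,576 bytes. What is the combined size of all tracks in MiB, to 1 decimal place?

Track A: 200,000 × 384 × 2 × 2 = 307,200,000 bytes.
Track B: 14 minutes 27 seconds = 867 s; 28,000 × 867 × 4 × 6 = 582,624,000 bytes.
Track C: 61 minutes = 3,660 s; 384,000 × 3,660 × 2 × 4 = 11,243,520,000 bytes.
Track D: 3 min = 180 s; 44,100 × 180 × 2 × 2 = 31,752,000 bytes.
Track E: 17 minutes 12 seconds = 1,032 s; 96,000 × 1,032 × 2 × 8 = 1,585,152,000 bytes.
Track F: 22:02 (min:sec) = 1,322 s; 48,000 × 1,322 × 3 × 8 = 1,522,944,000 bytes.
Total = 15,273,192,000 bytes = 14565.7 MiB.

14565.7 MiB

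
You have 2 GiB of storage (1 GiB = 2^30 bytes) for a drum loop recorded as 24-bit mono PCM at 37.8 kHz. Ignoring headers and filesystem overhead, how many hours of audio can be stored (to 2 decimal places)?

Uncompressed byte rate = 37,800 × 3 × 1 = 113,400 bytes/s.
Capacity = 2 × 1,073,741,824 = 2,147,483,648 bytes.
2,147,483,648 / 113,400 ≈ 18937.25 s → 5.26 hours.

5.26 hours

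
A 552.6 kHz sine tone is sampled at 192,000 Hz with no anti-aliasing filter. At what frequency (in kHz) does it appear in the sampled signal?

Nyquist = 192,000/2 = 96,000 Hz; 552,600 Hz exceeds it.
Alias = |552,600 − 3×192,000| = |552,600 − 576,000| = 23,400 Hz = 23.4 kHz.

23.4 kHz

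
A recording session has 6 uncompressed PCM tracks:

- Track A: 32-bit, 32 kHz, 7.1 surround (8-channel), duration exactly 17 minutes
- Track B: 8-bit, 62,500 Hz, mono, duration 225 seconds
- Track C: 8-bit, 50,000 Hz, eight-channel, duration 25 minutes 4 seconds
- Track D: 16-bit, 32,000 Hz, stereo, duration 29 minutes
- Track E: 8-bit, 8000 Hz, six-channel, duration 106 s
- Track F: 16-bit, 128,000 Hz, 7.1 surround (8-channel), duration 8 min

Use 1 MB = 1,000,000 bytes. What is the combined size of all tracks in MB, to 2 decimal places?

2870.99 MB

Track A: exactly 17 minutes = 1,020 s; 32,000 × 1,020 × 4 × 8 = 1,044,480,000 bytes.
Track B: 62,500 × 225 × 1 × 1 = 14,062,500 bytes.
Track C: 25 minutes 4 seconds = 1,504 s; 50,000 × 1,504 × 1 × 8 = 601,600,000 bytes.
Track D: 29 minutes = 1,740 s; 32,000 × 1,740 × 2 × 2 = 222,720,000 bytes.
Track E: 8,000 × 106 × 1 × 6 = 5,088,000 bytes.
Track F: 8 min = 480 s; 128,000 × 480 × 2 × 8 = 983,040,000 bytes.
Total = 2,870,990,500 bytes = 2870.99 MB.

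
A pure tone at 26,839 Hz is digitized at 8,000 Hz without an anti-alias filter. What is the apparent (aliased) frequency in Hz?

Nyquist = 8,000/2 = 4,000 Hz; 26,839 Hz exceeds it.
Alias = |26,839 − 3×8,000| = |26,839 − 24,000| = 2,839 Hz.

2,839 Hz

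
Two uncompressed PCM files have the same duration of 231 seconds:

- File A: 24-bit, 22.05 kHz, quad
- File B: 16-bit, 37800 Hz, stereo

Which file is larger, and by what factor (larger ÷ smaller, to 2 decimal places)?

File A, by a factor of 1.75

File A: 22,050 × 3 × 4 = 264,600 bytes/s.
File B: 37,800 × 2 × 2 = 151,200 bytes/s.
File A is larger; ratio = 61,122,600 / 34,927,200 = 1.75.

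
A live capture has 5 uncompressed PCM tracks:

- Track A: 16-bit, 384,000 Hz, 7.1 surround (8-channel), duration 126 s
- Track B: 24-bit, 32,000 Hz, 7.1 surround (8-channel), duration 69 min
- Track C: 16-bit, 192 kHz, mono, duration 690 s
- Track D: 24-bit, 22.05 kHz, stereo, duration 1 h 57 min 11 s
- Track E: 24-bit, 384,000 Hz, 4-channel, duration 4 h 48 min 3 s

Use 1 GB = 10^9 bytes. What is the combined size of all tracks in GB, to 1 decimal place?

84.8 GB

Track A: 384,000 × 126 × 2 × 8 = 774,144,000 bytes.
Track B: 69 min = 4,140 s; 32,000 × 4,140 × 3 × 8 = 3,179,520,000 bytes.
Track C: 192,000 × 690 × 2 × 1 = 264,960,000 bytes.
Track D: 1 h 57 min 11 s = 7,031 s; 22,050 × 7,031 × 3 × 2 = 930,201,300 bytes.
Track E: 4 h 48 min 3 s = 17,283 s; 384,000 × 17,283 × 3 × 4 = 79,640,064,000 bytes.
Total = 84,788,889,300 bytes = 84.8 GB.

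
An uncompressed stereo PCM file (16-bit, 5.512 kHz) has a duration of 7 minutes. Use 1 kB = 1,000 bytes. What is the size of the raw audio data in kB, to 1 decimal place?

9260.2 kB

Duration = 7 minutes = 420 s.
Bytes = 5,512 samples/s × 420 s × 2 bytes/sample × 2 ch = 9,260,160 bytes.
9,260,160 / 1,000 = 9260.2 kB.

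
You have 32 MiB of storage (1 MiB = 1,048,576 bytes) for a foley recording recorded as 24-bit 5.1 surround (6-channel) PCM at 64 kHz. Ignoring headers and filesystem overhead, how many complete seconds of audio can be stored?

29 seconds

Uncompressed byte rate = 64,000 × 3 × 6 = 1,152,000 bytes/s.
Capacity = 32 × 1,048,576 = 33,554,432 bytes.
33,554,432 / 1,152,000 ≈ 29.13 s → 29 seconds.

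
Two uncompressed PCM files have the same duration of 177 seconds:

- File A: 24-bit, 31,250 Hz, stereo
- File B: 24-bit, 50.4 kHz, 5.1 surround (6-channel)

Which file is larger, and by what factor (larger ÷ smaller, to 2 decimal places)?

File A: 31,250 × 3 × 2 = 187,500 bytes/s.
File B: 50,400 × 3 × 6 = 907,200 bytes/s.
File B is larger; ratio = 160,574,400 / 33,187,500 = 4.84.

File B, by a factor of 4.84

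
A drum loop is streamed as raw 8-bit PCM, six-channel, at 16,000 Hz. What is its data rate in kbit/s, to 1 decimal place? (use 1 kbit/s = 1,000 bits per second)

Bit rate = 16,000 × 8 × 6 = 768,000 bits/s.
= 768.0 kbit/s.

768.0 kbit/s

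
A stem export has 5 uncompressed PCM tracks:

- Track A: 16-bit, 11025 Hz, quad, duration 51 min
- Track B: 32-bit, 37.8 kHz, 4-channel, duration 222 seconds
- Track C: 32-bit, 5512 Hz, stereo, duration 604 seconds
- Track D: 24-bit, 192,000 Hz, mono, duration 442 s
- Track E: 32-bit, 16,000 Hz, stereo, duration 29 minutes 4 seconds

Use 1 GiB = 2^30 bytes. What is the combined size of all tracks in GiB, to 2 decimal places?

Track A: 51 min = 3,060 s; 11,025 × 3,060 × 2 × 4 = 269,892,000 bytes.
Track B: 37,800 × 222 × 4 × 4 = 134,265,600 bytes.
Track C: 5,512 × 604 × 4 × 2 = 26,633,984 bytes.
Track D: 192,000 × 442 × 3 × 1 = 254,592,000 bytes.
Track E: 29 minutes 4 seconds = 1,744 s; 16,000 × 1,744 × 4 × 2 = 223,232,000 bytes.
Total = 908,615,584 bytes = 0.85 GiB.

0.85 GiB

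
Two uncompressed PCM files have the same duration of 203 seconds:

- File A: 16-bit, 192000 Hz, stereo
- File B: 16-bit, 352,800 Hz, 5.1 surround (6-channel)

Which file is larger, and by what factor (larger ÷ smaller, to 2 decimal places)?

File A: 192,000 × 2 × 2 = 768,000 bytes/s.
File B: 352,800 × 2 × 6 = 4,233,600 bytes/s.
File B is larger; ratio = 859,420,800 / 155,904,000 = 5.51.

File B, by a factor of 5.51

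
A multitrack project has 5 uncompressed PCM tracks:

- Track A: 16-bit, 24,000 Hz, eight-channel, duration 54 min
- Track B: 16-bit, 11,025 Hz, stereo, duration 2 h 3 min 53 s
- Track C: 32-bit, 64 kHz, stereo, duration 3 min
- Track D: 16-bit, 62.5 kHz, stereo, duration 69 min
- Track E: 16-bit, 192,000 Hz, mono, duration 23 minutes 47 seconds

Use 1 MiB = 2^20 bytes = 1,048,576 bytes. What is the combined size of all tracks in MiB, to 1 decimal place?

Track A: 54 min = 3,240 s; 24,000 × 3,240 × 2 × 8 = 1,244,160,000 bytes.
Track B: 2 h 3 min 53 s = 7,433 s; 11,025 × 7,433 × 2 × 2 = 327,795,300 bytes.
Track C: 3 min = 180 s; 64,000 × 180 × 4 × 2 = 92,160,000 bytes.
Track D: 69 min = 4,140 s; 62,500 × 4,140 × 2 × 2 = 1,035,000,000 bytes.
Track E: 23 minutes 47 seconds = 1,427 s; 192,000 × 1,427 × 2 × 1 = 547,968,000 bytes.
Total = 3,247,083,300 bytes = 3096.7 MiB.

3096.7 MiB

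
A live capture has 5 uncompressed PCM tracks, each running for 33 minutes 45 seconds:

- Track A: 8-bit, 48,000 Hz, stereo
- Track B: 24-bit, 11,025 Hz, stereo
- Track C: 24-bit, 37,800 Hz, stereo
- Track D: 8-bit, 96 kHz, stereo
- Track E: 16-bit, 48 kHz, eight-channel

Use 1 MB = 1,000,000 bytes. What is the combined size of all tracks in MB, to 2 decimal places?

2731.62 MB

33 minutes 45 seconds = 2,025 s.
Track A: 48,000 × 2,025 × 1 × 2 = 194,400,000 bytes.
Track B: 11,025 × 2,025 × 3 × 2 = 133,953,750 bytes.
Track C: 37,800 × 2,025 × 3 × 2 = 459,270,000 bytes.
Track D: 96,000 × 2,025 × 1 × 2 = 388,800,000 bytes.
Track E: 48,000 × 2,025 × 2 × 8 = 1,555,200,000 bytes.
Total = 2,731,623,750 bytes = 2731.62 MB.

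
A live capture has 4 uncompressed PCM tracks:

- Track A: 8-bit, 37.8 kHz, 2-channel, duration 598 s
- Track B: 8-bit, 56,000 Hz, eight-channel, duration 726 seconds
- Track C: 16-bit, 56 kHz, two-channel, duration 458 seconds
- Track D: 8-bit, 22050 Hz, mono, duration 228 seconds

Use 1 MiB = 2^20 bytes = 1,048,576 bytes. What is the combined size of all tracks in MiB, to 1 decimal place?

455.9 MiB

Track A: 37,800 × 598 × 1 × 2 = 45,208,800 bytes.
Track B: 56,000 × 726 × 1 × 8 = 325,248,000 bytes.
Track C: 56,000 × 458 × 2 × 2 = 102,592,000 bytes.
Track D: 22,050 × 228 × 1 × 1 = 5,027,400 bytes.
Total = 478,076,200 bytes = 455.9 MiB.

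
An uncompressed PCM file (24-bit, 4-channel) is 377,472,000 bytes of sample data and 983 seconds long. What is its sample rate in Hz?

32,000 Hz

Bytes = sample_rate × seconds × bytes_per_sample × channels.
sample_rate = 377,472,000 / (983 × 3 × 4) = 377,472,000 / 11,796 = 32,000 Hz.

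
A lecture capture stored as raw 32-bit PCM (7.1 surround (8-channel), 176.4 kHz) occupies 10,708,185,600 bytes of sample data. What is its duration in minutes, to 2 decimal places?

Byte rate = 176,400 × 4 × 8 = 5,644,800 bytes/s.
Duration = 10,708,185,600 / 5,644,800 = 1,897 s.
1,897 s / 60 = 31.62 minutes.

31.62 minutes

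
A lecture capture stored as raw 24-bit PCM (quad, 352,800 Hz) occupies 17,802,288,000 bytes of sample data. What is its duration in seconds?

Byte rate = 352,800 × 3 × 4 = 4,233,600 bytes/s.
Duration = 17,802,288,000 / 4,233,600 = 4,205 s.

4,205 seconds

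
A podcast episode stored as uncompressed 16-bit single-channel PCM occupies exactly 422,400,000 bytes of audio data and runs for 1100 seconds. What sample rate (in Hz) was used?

Bytes = sample_rate × seconds × bytes_per_sample × channels.
sample_rate = 422,400,000 / (1,100 × 2 × 1) = 422,400,000 / 2,200 = 192,000 Hz.

192,000 Hz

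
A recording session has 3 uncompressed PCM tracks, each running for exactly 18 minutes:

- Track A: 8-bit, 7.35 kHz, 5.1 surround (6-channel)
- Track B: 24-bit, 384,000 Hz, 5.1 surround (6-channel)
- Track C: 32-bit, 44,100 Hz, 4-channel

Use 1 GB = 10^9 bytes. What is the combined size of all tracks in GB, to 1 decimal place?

8.3 GB

exactly 18 minutes = 1,080 s.
Track A: 7,350 × 1,080 × 1 × 6 = 47,628,000 bytes.
Track B: 384,000 × 1,080 × 3 × 6 = 7,464,960,000 bytes.
Track C: 44,100 × 1,080 × 4 × 4 = 762,048,000 bytes.
Total = 8,274,636,000 bytes = 8.3 GB.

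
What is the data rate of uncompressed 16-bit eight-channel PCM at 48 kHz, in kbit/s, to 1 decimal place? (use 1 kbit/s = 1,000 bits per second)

6144.0 kbit/s

Bit rate = 48,000 × 16 × 8 = 6,144,000 bits/s.
= 6144.0 kbit/s.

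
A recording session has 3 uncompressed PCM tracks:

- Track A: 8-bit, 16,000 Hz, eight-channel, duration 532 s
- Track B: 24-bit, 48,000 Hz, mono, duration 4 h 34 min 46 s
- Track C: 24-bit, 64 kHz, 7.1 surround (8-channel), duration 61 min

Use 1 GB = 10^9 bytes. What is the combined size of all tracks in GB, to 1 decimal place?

Track A: 16,000 × 532 × 1 × 8 = 68,096,000 bytes.
Track B: 4 h 34 min 46 s = 16,486 s; 48,000 × 16,486 × 3 × 1 = 2,373,984,000 bytes.
Track C: 61 min = 3,660 s; 64,000 × 3,660 × 3 × 8 = 5,621,760,000 bytes.
Total = 8,063,840,000 bytes = 8.1 GB.

8.1 GB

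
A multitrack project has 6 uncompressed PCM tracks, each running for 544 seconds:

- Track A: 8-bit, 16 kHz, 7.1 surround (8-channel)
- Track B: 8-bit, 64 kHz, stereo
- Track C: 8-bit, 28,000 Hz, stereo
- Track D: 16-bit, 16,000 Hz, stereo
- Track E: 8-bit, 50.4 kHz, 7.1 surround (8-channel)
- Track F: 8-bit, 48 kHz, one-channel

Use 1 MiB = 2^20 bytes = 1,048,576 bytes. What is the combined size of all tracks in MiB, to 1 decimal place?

429.2 MiB

Track A: 16,000 × 544 × 1 × 8 = 69,632,000 bytes.
Track B: 64,000 × 544 × 1 × 2 = 69,632,000 bytes.
Track C: 28,000 × 544 × 1 × 2 = 30,464,000 bytes.
Track D: 16,000 × 544 × 2 × 2 = 34,816,000 bytes.
Track E: 50,400 × 544 × 1 × 8 = 219,340,800 bytes.
Track F: 48,000 × 544 × 1 × 1 = 26,112,000 bytes.
Total = 449,996,800 bytes = 429.2 MiB.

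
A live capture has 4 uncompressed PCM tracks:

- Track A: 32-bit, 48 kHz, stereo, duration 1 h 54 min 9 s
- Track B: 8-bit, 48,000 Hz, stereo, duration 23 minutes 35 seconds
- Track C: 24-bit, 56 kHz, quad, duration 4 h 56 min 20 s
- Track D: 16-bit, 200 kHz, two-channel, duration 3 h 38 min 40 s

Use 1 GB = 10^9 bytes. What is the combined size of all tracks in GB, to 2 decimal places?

Track A: 1 h 54 min 9 s = 6,849 s; 48,000 × 6,849 × 4 × 2 = 2,630,016,000 bytes.
Track B: 23 minutes 35 seconds = 1,415 s; 48,000 × 1,415 × 1 × 2 = 135,840,000 bytes.
Track C: 4 h 56 min 20 s = 17,780 s; 56,000 × 17,780 × 3 × 4 = 11,948,160,000 bytes.
Track D: 3 h 38 min 40 s = 13,120 s; 200,000 × 13,120 × 2 × 2 = 10,496,000,000 bytes.
Total = 25,210,016,000 bytes = 25.21 GB.

25.21 GB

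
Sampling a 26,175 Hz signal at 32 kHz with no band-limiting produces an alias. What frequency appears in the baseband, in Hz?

5,825 Hz

Nyquist = 32,000/2 = 16,000 Hz; 26,175 Hz exceeds it.
Alias = |26,175 − 1×32,000| = |26,175 − 32,000| = 5,825 Hz.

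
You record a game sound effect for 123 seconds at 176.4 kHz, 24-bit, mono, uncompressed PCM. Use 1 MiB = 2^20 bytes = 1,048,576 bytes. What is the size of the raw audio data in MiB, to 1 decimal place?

Bytes = 176,400 samples/s × 123 s × 3 bytes/sample × 1 ch = 65,091,600 bytes.
65,091,600 / 1,048,576 = 62.1 MiB.

62.1 MiB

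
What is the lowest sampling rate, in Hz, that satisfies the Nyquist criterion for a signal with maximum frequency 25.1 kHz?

50,200 Hz

Minimum sample rate = 2 × 25,100 Hz = 50,200 Hz.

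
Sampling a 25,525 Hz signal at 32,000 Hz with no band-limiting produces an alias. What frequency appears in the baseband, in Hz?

6,475 Hz

Nyquist = 32,000/2 = 16,000 Hz; 25,525 Hz exceeds it.
Alias = |25,525 − 1×32,000| = |25,525 − 32,000| = 6,475 Hz.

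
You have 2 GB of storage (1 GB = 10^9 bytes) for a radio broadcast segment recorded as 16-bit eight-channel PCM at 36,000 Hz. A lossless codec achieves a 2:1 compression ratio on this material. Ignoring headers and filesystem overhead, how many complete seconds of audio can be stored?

6,944 seconds

Uncompressed byte rate = 36,000 × 2 × 8 = 576,000 bytes/s.
After 2:1 compression, effective rate ≈ 288000 bytes/s.
Capacity = 2 × 1,000,000,000 = 2,000,000,000 bytes.
2,000,000,000 / effective rate ≈ 6944.44 s → 6,944 seconds.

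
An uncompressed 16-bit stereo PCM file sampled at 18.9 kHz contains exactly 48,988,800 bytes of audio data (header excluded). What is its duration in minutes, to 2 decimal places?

Byte rate = 18,900 × 2 × 2 = 75,600 bytes/s.
Duration = 48,988,800 / 75,600 = 648 s.
648 s / 60 = 10.80 minutes.

10.80 minutes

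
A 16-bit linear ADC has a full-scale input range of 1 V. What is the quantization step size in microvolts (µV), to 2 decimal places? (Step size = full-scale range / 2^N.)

15.26 µV

1 V / 2^16 = 1 / 65,536 V = 15.26 µV.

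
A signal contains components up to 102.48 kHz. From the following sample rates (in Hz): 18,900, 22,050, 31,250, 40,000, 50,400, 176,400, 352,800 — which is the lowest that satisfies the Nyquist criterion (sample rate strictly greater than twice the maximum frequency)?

Need sample rate > 2 × 102,480 = 204,960 Hz.
Lowest listed rate above 204,960 Hz is 352,800 Hz.

352,800 Hz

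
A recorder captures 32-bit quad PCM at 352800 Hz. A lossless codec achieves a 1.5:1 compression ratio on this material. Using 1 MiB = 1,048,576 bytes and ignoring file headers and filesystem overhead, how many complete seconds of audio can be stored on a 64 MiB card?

Uncompressed byte rate = 352,800 × 4 × 4 = 5,644,800 bytes/s.
After 1.5:1 compression, effective rate ≈ 3763200 bytes/s.
Capacity = 64 × 1,048,576 = 67,108,864 bytes.
67,108,864 / effective rate ≈ 17.83 s → 17 seconds.

17 seconds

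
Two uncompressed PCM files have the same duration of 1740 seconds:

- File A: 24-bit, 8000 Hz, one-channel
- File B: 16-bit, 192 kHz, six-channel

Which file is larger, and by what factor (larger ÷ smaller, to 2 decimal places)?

File B, by a factor of 96.00

File A: 8,000 × 3 × 1 = 24,000 bytes/s.
File B: 192,000 × 2 × 6 = 2,304,000 bytes/s.
File B is larger; ratio = 4,008,960,000 / 41,760,000 = 96.00.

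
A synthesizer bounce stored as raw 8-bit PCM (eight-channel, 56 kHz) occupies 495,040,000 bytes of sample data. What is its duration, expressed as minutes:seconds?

Byte rate = 56,000 × 1 × 8 = 448,000 bytes/s.
Duration = 495,040,000 / 448,000 = 1,105 s.
1,105 s = 18:25.

18:25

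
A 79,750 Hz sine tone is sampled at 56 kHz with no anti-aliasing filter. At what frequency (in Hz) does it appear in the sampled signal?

Nyquist = 56,000/2 = 28,000 Hz; 79,750 Hz exceeds it.
Alias = |79,750 − 1×56,000| = |79,750 − 56,000| = 23,750 Hz.

23,750 Hz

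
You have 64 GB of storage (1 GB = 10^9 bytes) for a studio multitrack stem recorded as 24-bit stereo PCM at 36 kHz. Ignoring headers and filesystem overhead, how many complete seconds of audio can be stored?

Uncompressed byte rate = 36,000 × 3 × 2 = 216,000 bytes/s.
Capacity = 64 × 1,000,000,000 = 64,000,000,000 bytes.
64,000,000,000 / 216,000 ≈ 296296.3 s → 296,296 seconds.

296,296 seconds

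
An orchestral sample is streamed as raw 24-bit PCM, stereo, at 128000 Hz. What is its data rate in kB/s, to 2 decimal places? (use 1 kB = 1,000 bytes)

768.00 kB/s

Bit rate = 128,000 × 24 × 2 = 6,144,000 bits/s.
6,144,000 / 8 = 768,000 B/s = 768.00 kB/s.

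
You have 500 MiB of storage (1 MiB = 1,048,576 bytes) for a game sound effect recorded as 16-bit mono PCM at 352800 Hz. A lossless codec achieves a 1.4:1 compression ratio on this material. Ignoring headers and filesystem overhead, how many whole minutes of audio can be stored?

Uncompressed byte rate = 352,800 × 2 × 1 = 705,600 bytes/s.
After 1.4:1 compression, effective rate ≈ 504000 bytes/s.
Capacity = 500 × 1,048,576 = 524,288,000 bytes.
524,288,000 / effective rate ≈ 1040.25 s → 17 minutes.

17 minutes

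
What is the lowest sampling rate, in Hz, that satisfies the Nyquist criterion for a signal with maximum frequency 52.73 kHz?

105,460 Hz

Minimum sample rate = 2 × 52,730 Hz = 105,460 Hz.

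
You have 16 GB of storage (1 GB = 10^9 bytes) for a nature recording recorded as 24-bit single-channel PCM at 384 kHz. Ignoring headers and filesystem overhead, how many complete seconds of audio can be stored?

13,888 seconds

Uncompressed byte rate = 384,000 × 3 × 1 = 1,152,000 bytes/s.
Capacity = 16 × 1,000,000,000 = 16,000,000,000 bytes.
16,000,000,000 / 1,152,000 ≈ 13888.89 s → 13,888 seconds.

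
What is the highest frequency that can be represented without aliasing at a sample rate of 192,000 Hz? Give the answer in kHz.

96 kHz

Nyquist frequency = sample rate / 2 = 192,000 / 2 = 96 kHz.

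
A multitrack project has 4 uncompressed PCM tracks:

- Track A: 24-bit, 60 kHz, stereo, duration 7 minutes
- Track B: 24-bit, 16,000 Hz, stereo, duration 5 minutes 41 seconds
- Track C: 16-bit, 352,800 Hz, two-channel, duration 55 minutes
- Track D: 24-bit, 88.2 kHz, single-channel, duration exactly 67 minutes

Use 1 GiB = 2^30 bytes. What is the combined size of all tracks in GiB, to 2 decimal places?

Track A: 7 minutes = 420 s; 60,000 × 420 × 3 × 2 = 151,200,000 bytes.
Track B: 5 minutes 41 seconds = 341 s; 16,000 × 341 × 3 × 2 = 32,736,000 bytes.
Track C: 55 minutes = 3,300 s; 352,800 × 3,300 × 2 × 2 = 4,656,960,000 bytes.
Track D: exactly 67 minutes = 4,020 s; 88,200 × 4,020 × 3 × 1 = 1,063,692,000 bytes.
Total = 5,904,588,000 bytes = 5.50 GiB.

5.50 GiB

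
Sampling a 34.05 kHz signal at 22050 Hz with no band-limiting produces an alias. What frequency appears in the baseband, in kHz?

Nyquist = 22,050/2 = 11,025 Hz; 34,050 Hz exceeds it.
Alias = |34,050 − 2×22,050| = |34,050 − 44,100| = 10,050 Hz = 10.05 kHz.

10.05 kHz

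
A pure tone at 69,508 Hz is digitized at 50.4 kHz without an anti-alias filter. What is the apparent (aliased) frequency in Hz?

19,108 Hz

Nyquist = 50,400/2 = 25,200 Hz; 69,508 Hz exceeds it.
Alias = |69,508 − 1×50,400| = |69,508 − 50,400| = 19,108 Hz.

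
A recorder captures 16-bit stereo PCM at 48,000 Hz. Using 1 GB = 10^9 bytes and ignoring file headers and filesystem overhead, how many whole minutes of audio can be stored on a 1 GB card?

Uncompressed byte rate = 48,000 × 2 × 2 = 192,000 bytes/s.
Capacity = 1 × 1,000,000,000 = 1,000,000,000 bytes.
1,000,000,000 / 192,000 ≈ 5208.33 s → 86 minutes.

86 minutes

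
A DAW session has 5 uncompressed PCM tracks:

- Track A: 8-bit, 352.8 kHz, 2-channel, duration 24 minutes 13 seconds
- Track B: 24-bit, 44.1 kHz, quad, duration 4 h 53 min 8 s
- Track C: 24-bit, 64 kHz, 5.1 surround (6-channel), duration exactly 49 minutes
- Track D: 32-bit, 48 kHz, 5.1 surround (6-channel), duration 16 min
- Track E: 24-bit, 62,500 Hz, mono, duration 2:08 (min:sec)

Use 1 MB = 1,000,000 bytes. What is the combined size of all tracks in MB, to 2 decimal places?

Track A: 24 minutes 13 seconds = 1,453 s; 352,800 × 1,453 × 1 × 2 = 1,025,236,800 bytes.
Track B: 4 h 53 min 8 s = 17,588 s; 44,100 × 17,588 × 3 × 4 = 9,307,569,600 bytes.
Track C: exactly 49 minutes = 2,940 s; 64,000 × 2,940 × 3 × 6 = 3,386,880,000 bytes.
Track D: 16 min = 960 s; 48,000 × 960 × 4 × 6 = 1,105,920,000 bytes.
Track E: 2:08 (min:sec) = 128 s; 62,500 × 128 × 3 × 1 = 24,000,000 bytes.
Total = 14,849,606,400 bytes = 14849.61 MB.

14849.61 MB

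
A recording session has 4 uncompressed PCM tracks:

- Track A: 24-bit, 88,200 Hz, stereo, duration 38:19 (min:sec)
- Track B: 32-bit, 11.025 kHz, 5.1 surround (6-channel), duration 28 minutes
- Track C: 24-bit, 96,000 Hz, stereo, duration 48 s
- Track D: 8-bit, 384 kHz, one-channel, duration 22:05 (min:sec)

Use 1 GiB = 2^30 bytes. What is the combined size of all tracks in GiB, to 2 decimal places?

2.05 GiB

Track A: 38:19 (min:sec) = 2,299 s; 88,200 × 2,299 × 3 × 2 = 1,216,630,800 bytes.
Track B: 28 minutes = 1,680 s; 11,025 × 1,680 × 4 × 6 = 444,528,000 bytes.
Track C: 96,000 × 48 × 3 × 2 = 27,648,000 bytes.
Track D: 22:05 (min:sec) = 1,325 s; 384,000 × 1,325 × 1 × 1 = 508,800,000 bytes.
Total = 2,197,606,800 bytes = 2.05 GiB.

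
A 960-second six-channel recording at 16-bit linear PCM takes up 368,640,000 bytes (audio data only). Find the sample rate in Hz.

32,000 Hz

Bytes = sample_rate × seconds × bytes_per_sample × channels.
sample_rate = 368,640,000 / (960 × 2 × 6) = 368,640,000 / 11,520 = 32,000 Hz.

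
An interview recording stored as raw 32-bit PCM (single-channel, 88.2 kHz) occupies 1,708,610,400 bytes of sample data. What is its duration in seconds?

Byte rate = 88,200 × 4 × 1 = 352,800 bytes/s.
Duration = 1,708,610,400 / 352,800 = 4,843 s.

4,843 seconds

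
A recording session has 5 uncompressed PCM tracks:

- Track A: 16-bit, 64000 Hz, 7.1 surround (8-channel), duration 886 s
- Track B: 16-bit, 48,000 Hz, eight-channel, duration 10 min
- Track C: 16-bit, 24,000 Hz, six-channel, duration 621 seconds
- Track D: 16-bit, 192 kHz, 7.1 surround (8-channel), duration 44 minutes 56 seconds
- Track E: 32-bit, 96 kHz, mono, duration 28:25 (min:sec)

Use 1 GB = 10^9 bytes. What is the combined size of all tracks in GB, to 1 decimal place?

10.5 GB

Track A: 64,000 × 886 × 2 × 8 = 907,264,000 bytes.
Track B: 10 min = 600 s; 48,000 × 600 × 2 × 8 = 460,800,000 bytes.
Track C: 24,000 × 621 × 2 × 6 = 178,848,000 bytes.
Track D: 44 minutes 56 seconds = 2,696 s; 192,000 × 2,696 × 2 × 8 = 8,282,112,000 bytes.
Track E: 28:25 (min:sec) = 1,705 s; 96,000 × 1,705 × 4 × 1 = 654,720,000 bytes.
Total = 10,483,744,000 bytes = 10.5 GB.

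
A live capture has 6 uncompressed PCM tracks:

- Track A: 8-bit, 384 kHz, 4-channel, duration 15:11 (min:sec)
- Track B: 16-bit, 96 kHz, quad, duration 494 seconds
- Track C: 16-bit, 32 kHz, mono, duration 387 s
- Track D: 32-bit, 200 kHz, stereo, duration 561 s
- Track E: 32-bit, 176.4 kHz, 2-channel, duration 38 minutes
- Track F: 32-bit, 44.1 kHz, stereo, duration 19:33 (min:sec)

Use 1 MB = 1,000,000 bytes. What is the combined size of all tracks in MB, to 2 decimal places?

Track A: 15:11 (min:sec) = 911 s; 384,000 × 911 × 1 × 4 = 1,399,296,000 bytes.
Track B: 96,000 × 494 × 2 × 4 = 379,392,000 bytes.
Track C: 32,000 × 387 × 2 × 1 = 24,768,000 bytes.
Track D: 200,000 × 561 × 4 × 2 = 897,600,000 bytes.
Track E: 38 minutes = 2,280 s; 176,400 × 2,280 × 4 × 2 = 3,217,536,000 bytes.
Track F: 19:33 (min:sec) = 1,173 s; 44,100 × 1,173 × 4 × 2 = 413,834,400 bytes.
Total = 6,332,426,400 bytes = 6332.43 MB.

6332.43 MB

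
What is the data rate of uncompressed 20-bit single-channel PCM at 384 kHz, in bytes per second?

Bit rate = 384,000 × 20 × 1 = 7,680,000 bits/s.
7,680,000 / 8 = 960,000 bytes/s.

960,000 bytes/s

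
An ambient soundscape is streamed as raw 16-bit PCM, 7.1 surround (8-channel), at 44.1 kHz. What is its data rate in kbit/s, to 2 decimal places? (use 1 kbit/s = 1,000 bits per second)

Bit rate = 44,100 × 16 × 8 = 5,644,800 bits/s.
= 5644.80 kbit/s.

5644.80 kbit/s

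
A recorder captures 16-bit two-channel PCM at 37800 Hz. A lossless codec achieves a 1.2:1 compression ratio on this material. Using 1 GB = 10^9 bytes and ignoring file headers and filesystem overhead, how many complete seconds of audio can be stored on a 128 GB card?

1,015,873 seconds

Uncompressed byte rate = 37,800 × 2 × 2 = 151,200 bytes/s.
After 1.2:1 compression, effective rate ≈ 126000 bytes/s.
Capacity = 128 × 1,000,000,000 = 128,000,000,000 bytes.
128,000,000,000 / effective rate ≈ 1015873.02 s → 1,015,873 seconds.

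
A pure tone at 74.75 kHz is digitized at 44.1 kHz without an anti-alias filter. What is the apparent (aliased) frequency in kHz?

Nyquist = 44,100/2 = 22,050 Hz; 74,750 Hz exceeds it.
Alias = |74,750 − 2×44,100| = |74,750 − 88,200| = 13,450 Hz = 13.45 kHz.

13.45 kHz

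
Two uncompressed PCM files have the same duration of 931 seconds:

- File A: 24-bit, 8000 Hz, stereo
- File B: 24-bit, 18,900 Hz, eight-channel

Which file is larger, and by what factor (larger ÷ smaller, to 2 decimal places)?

File B, by a factor of 9.45

File A: 8,000 × 3 × 2 = 48,000 bytes/s.
File B: 18,900 × 3 × 8 = 453,600 bytes/s.
File B is larger; ratio = 422,301,600 / 44,688,000 = 9.45.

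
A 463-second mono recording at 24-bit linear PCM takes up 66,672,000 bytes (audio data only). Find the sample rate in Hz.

Bytes = sample_rate × seconds × bytes_per_sample × channels.
sample_rate = 66,672,000 / (463 × 3 × 1) = 66,672,000 / 1,389 = 48,000 Hz.

48,000 Hz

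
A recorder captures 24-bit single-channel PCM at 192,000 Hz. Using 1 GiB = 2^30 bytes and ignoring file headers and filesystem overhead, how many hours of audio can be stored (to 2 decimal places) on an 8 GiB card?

4.14 hours

Uncompressed byte rate = 192,000 × 3 × 1 = 576,000 bytes/s.
Capacity = 8 × 1,073,741,824 = 8,589,934,592 bytes.
8,589,934,592 / 576,000 ≈ 14913.08 s → 4.14 hours.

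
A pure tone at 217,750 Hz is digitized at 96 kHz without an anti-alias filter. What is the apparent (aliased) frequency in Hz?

25,750 Hz

Nyquist = 96,000/2 = 48,000 Hz; 217,750 Hz exceeds it.
Alias = |217,750 − 2×96,000| = |217,750 − 192,000| = 25,750 Hz.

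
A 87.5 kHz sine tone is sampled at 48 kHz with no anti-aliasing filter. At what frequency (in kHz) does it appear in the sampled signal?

8.5 kHz

Nyquist = 48,000/2 = 24,000 Hz; 87,500 Hz exceeds it.
Alias = |87,500 − 2×48,000| = |87,500 − 96,000| = 8,500 Hz = 8.5 kHz.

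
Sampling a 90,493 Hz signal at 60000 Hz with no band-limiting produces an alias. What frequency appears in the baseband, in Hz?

Nyquist = 60,000/2 = 30,000 Hz; 90,493 Hz exceeds it.
Alias = |90,493 − 2×60,000| = |90,493 − 120,000| = 29,507 Hz.

29,507 Hz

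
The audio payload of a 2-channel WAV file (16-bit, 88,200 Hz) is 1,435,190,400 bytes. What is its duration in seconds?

Byte rate = 88,200 × 2 × 2 = 352,800 bytes/s.
Duration = 1,435,190,400 / 352,800 = 4,068 s.

4,068 seconds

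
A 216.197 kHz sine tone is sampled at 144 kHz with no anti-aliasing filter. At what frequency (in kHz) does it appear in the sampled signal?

71.803 kHz

Nyquist = 144,000/2 = 72,000 Hz; 216,197 Hz exceeds it.
Alias = |216,197 − 2×144,000| = |216,197 − 288,000| = 71,803 Hz = 71.803 kHz.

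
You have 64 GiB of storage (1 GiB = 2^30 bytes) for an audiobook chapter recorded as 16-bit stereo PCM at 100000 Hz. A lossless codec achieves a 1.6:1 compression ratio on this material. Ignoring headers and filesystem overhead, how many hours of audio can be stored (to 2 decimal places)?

76.35 hours

Uncompressed byte rate = 100,000 × 2 × 2 = 400,000 bytes/s.
After 1.6:1 compression, effective rate ≈ 250000 bytes/s.
Capacity = 64 × 1,073,741,824 = 68,719,476,736 bytes.
68,719,476,736 / effective rate ≈ 274877.91 s → 76.35 hours.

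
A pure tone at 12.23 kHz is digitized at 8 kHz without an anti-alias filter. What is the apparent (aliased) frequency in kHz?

3.77 kHz

Nyquist = 8,000/2 = 4,000 Hz; 12,230 Hz exceeds it.
Alias = |12,230 − 2×8,000| = |12,230 − 16,000| = 3,770 Hz = 3.77 kHz.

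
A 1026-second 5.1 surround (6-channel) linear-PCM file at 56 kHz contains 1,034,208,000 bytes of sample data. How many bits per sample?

Bytes per sample = 1,034,208,000 / (56,000 × 1,026 × 6) = 1,034,208,000 / 344,736,000 = 3.
Bit depth = 3 × 8 = 24 bits.

24 bits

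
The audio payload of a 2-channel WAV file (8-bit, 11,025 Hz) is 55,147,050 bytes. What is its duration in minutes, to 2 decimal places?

41.68 minutes

Byte rate = 11,025 × 1 × 2 = 22,050 bytes/s.
Duration = 55,147,050 / 22,050 = 2,501 s.
2,501 s / 60 = 41.68 minutes.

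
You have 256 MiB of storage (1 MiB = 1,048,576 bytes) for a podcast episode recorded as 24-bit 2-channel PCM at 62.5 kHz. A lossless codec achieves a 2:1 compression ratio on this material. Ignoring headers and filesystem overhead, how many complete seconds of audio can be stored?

1,431 seconds

Uncompressed byte rate = 62,500 × 3 × 2 = 375,000 bytes/s.
After 2:1 compression, effective rate ≈ 187500 bytes/s.
Capacity = 256 × 1,048,576 = 268,435,456 bytes.
268,435,456 / effective rate ≈ 1431.66 s → 1,431 seconds.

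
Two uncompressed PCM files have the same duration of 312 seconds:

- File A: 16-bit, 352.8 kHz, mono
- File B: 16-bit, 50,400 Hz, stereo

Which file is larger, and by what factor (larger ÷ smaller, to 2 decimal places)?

File A, by a factor of 3.50

File A: 352,800 × 2 × 1 = 705,600 bytes/s.
File B: 50,400 × 2 × 2 = 201,600 bytes/s.
File A is larger; ratio = 220,147,200 / 62,899,200 = 3.50.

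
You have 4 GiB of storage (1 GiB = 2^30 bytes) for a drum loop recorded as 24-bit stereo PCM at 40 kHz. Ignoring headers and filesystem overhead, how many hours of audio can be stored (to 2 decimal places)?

4.97 hours

Uncompressed byte rate = 40,000 × 3 × 2 = 240,000 bytes/s.
Capacity = 4 × 1,073,741,824 = 4,294,967,296 bytes.
4,294,967,296 / 240,000 ≈ 17895.7 s → 4.97 hours.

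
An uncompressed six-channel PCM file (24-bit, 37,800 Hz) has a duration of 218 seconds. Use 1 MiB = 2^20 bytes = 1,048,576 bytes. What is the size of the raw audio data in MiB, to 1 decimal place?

141.5 MiB

Bytes = 37,800 samples/s × 218 s × 3 bytes/sample × 6 ch = 148,327,200 bytes.
148,327,200 / 1,048,576 = 141.5 MiB.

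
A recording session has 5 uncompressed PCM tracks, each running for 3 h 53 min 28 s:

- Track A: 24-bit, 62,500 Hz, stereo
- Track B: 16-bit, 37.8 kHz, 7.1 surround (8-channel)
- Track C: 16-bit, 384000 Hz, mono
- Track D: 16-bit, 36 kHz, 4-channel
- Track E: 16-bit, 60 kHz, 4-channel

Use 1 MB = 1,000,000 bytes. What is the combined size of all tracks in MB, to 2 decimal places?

35241.33 MB

3 h 53 min 28 s = 14,008 s.
Track A: 62,500 × 14,008 × 3 × 2 = 5,253,000,000 bytes.
Track B: 37,800 × 14,008 × 2 × 8 = 8,472,038,400 bytes.
Track C: 384,000 × 14,008 × 2 × 1 = 10,758,144,000 bytes.
Track D: 36,000 × 14,008 × 2 × 4 = 4,034,304,000 bytes.
Track E: 60,000 × 14,008 × 2 × 4 = 6,723,840,000 bytes.
Total = 35,241,326,400 bytes = 35241.33 MB.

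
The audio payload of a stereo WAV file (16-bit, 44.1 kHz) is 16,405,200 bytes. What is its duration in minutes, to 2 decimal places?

Byte rate = 44,100 × 2 × 2 = 176,400 bytes/s.
Duration = 16,405,200 / 176,400 = 93 s.
93 s / 60 = 1.55 minutes.

1.55 minutes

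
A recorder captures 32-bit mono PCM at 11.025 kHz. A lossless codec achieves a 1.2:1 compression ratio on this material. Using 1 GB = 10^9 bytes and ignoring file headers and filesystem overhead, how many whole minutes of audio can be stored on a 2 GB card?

907 minutes

Uncompressed byte rate = 11,025 × 4 × 1 = 44,100 bytes/s.
After 1.2:1 compression, effective rate ≈ 36750 bytes/s.
Capacity = 2 × 1,000,000,000 = 2,000,000,000 bytes.
2,000,000,000 / effective rate ≈ 54421.77 s → 907 minutes.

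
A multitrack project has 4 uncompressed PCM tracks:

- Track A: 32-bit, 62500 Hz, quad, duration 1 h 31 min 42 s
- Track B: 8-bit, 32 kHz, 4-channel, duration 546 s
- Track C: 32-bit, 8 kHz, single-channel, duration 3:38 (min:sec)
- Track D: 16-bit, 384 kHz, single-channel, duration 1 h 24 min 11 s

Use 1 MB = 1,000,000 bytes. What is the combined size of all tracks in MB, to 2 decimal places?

Track A: 1 h 31 min 42 s = 5,502 s; 62,500 × 5,502 × 4 × 4 = 5,502,000,000 bytes.
Track B: 32,000 × 546 × 1 × 4 = 69,888,000 bytes.
Track C: 3:38 (min:sec) = 218 s; 8,000 × 218 × 4 × 1 = 6,976,000 bytes.
Track D: 1 h 24 min 11 s = 5,051 s; 384,000 × 5,051 × 2 × 1 = 3,879,168,000 bytes.
Total = 9,458,032,000 bytes = 9458.03 MB.

9458.03 MB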